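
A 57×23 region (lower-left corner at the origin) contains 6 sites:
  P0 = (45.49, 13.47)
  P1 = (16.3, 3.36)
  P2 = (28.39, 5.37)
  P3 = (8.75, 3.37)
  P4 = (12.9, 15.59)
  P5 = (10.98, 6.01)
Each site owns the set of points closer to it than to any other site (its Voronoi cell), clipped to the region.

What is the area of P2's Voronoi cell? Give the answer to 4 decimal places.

1. box [0,57]×[0,23]: [(0, 0) (57, 0) (57, 23) (0, 23)]
2. ⊥bis P2·P0 via (36.94,9.42): [(0, 0) (41.4021, 0) (30.5074, 23) (0, 23)]  |A|=826.9589
3. ⊥bis P2·P1 via (22.345,4.365): [(23.0707, 0) (41.4021, 0) (30.5074, 23) (19.2469, 23)]  |A|=340.3069
4. ⊥bis P2·P3 via (18.57,4.37): [(23.0707, 0) (41.4021, 0) (30.5074, 23) (19.2469, 23)]  |A|=340.3069
5. ⊥bis P2·P4 via (20.645,10.48): [(21.1908, 11.3073) (23.0707, 0) (41.4021, 0) (30.5074, 23) (28.9055, 23)]  |A|=283.8394
6. ⊥bis P2·P5 via (19.685,5.69): [(21.1908, 11.3073) (23.0707, 0) (41.4021, 0) (30.5074, 23) (28.9055, 23)]  |A|=283.8394
7. canonical 5-gon: [(21.1908, 11.3073) (23.0707, 0) (41.4021, 0) (30.5074, 23) (28.9055, 23)]
8. shoelace: 283.8394

Area of P2's cell: 283.8394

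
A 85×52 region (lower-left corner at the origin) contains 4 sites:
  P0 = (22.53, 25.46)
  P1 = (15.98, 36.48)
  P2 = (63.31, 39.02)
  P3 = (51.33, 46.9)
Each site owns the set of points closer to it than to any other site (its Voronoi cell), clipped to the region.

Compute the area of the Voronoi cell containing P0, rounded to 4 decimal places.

1. box [0,85]×[0,52]: [(0, 0) (85, 0) (85, 52) (0, 52)]
2. ⊥bis P0·P1 via (19.255,30.97): [(0, 19.5253) (0, 0) (85, 0) (85, 52) (54.6368, 52)]  |A|=3532.8445
3. ⊥bis P0·P2 via (42.92,32.24): [(39.3673, 42.9242) (0, 19.5253) (0, 0) (53.6403, 0)]  |A|=1535.5648
4. ⊥bis P0·P3 via (36.93,36.18): [(45.3876, 24.8191) (34.197, 39.8512) (0, 19.5253) (0, 0) (53.6403, 0)]  |A|=1479.5099
5. canonical 5-gon: [(45.3876, 24.8191) (34.197, 39.8512) (0, 19.5253) (0, 0) (53.6403, 0)]
6. shoelace: 1479.5099

Area of P0's cell: 1479.5099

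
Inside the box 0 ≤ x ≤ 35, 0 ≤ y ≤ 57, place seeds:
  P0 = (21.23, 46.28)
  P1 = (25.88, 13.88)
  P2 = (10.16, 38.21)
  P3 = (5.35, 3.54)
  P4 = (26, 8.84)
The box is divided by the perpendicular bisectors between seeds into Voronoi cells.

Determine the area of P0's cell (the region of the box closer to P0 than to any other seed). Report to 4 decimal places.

1. box [0,35]×[0,57]: [(0, 0) (35, 0) (35, 57) (0, 57)]
2. ⊥bis P0·P1 via (23.555,30.08): [(0, 26.6994) (35, 31.7226) (35, 57) (0, 57)]  |A|=972.6152
3. ⊥bis P0·P2 via (15.695,42.245): [(24.4678, 30.211) (35, 31.7226) (35, 57) (4.9386, 57)]  |A|=535.7709
4. ⊥bis P0·P3 via (13.29,24.91): [(24.4678, 30.211) (35, 31.7226) (35, 57) (4.9386, 57)]  |A|=535.7709
5. ⊥bis P0·P4 via (23.615,27.56): [(24.4678, 30.211) (35, 31.7226) (35, 57) (4.9386, 57)]  |A|=535.7709
6. canonical 4-gon: [(24.4678, 30.211) (35, 31.7226) (35, 57) (4.9386, 57)]
7. shoelace: 535.7709

Area of P0's cell: 535.7709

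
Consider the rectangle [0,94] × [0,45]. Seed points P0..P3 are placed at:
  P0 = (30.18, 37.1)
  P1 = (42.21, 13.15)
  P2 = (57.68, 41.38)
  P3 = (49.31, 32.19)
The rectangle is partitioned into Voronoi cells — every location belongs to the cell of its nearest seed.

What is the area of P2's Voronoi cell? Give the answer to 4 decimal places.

Area of P2's cell: 1102.5609

1. box [0,94]×[0,45]: [(0, 0) (94, 0) (94, 45) (0, 45)]
2. ⊥bis P2·P0 via (43.93,39.24): [(50.0372, 0) (94, 0) (94, 45) (43.0335, 45)]  |A|=2135.9091
3. ⊥bis P2·P1 via (49.945,27.265): [(45.4067, 29.752) (94, 3.1229) (94, 45) (43.0335, 45)]  |A|=1406.0416
4. ⊥bis P2·P3 via (53.495,36.785): [(85.0998, 8.0002) (94, 3.1229) (94, 45) (44.4752, 45)]  |A|=1102.5609
5. canonical 4-gon: [(85.0998, 8.0002) (94, 3.1229) (94, 45) (44.4752, 45)]
6. shoelace: 1102.5609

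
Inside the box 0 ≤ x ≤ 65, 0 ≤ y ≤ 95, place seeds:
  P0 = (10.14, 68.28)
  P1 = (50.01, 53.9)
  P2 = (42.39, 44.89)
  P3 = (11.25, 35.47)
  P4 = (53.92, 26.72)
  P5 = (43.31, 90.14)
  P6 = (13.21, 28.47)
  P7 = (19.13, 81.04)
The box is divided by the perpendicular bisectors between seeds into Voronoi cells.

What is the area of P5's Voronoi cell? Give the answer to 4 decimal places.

Area of P5's cell: 736.4111

1. box [0,65]×[0,95]: [(0, 0) (65, 0) (65, 95) (0, 95)]
2. ⊥bis P5·P0 via (26.725,79.21): [(65, 21.1322) (65, 95) (16.3189, 95)]  |A|=1797.983
3. ⊥bis P5·P1 via (46.66,72.02): [(33.1139, 69.5156) (65, 75.4107) (65, 95) (16.3189, 95)]  |A|=932.6174
4. ⊥bis P5·P2 via (42.85,67.515): [(33.1139, 69.5156) (65, 75.4107) (65, 95) (16.3189, 95)]  |A|=932.6174
5. ⊥bis P5·P3 via (27.28,62.805): [(33.1139, 69.5156) (65, 75.4107) (65, 95) (16.3189, 95)]  |A|=932.6174
6. ⊥bis P5·P4 via (48.615,58.43): [(33.1139, 69.5156) (65, 75.4107) (65, 95) (16.3189, 95)]  |A|=932.6174
7. ⊥bis P5·P6 via (28.26,59.305): [(33.1139, 69.5156) (65, 75.4107) (65, 95) (16.3189, 95)]  |A|=932.6174
8. ⊥bis P5·P7 via (31.22,85.59): [(36.9992, 70.2339) (65, 75.4107) (65, 95) (27.6786, 95)]  |A|=736.4111
9. canonical 4-gon: [(36.9992, 70.2339) (65, 75.4107) (65, 95) (27.6786, 95)]
10. shoelace: 736.4111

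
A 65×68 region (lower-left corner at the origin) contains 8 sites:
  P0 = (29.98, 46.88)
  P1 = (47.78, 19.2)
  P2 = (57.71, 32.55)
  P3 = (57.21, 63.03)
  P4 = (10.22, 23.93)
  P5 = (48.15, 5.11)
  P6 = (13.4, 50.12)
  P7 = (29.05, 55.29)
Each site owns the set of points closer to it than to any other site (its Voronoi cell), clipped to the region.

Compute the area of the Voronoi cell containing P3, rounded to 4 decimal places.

1. box [0,65]×[0,68]: [(0, 0) (65, 0) (65, 68) (0, 68)]
2. ⊥bis P3·P0 via (43.595,54.955): [(65, 18.8647) (65, 68) (35.8581, 68)]  |A|=715.9487
3. ⊥bis P3·P1 via (52.495,41.115): [(51.7023, 41.2856) (65, 38.4246) (65, 68) (35.8581, 68)]  |A|=585.8982
4. ⊥bis P3·P2 via (57.46,47.79): [(47.9372, 47.6338) (65, 47.9137) (65, 68) (35.8581, 68)]  |A|=468.12
5. ⊥bis P3·P4 via (33.715,43.48): [(47.9372, 47.6338) (65, 47.9137) (65, 68) (35.8581, 68)]  |A|=468.12
6. ⊥bis P3·P5 via (52.68,34.07): [(47.9372, 47.6338) (65, 47.9137) (65, 68) (35.8581, 68)]  |A|=468.12
7. ⊥bis P3·P6 via (35.305,56.575): [(47.9372, 47.6338) (65, 47.9137) (65, 68) (35.8581, 68)]  |A|=468.12
8. ⊥bis P3·P7 via (43.13,59.16): [(44.8824, 52.7844) (47.9372, 47.6338) (65, 47.9137) (65, 68) (40.7003, 68)]  |A|=431.2815
9. canonical 5-gon: [(44.8824, 52.7844) (47.9372, 47.6338) (65, 47.9137) (65, 68) (40.7003, 68)]
10. shoelace: 431.2815

Area of P3's cell: 431.2815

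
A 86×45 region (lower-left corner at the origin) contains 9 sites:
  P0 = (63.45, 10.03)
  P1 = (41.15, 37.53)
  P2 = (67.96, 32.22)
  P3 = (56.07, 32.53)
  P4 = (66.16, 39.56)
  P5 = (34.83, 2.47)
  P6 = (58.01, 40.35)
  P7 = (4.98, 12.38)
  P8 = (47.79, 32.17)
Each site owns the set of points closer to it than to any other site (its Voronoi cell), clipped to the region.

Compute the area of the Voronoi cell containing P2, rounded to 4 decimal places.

Area of P2's cell: 436.8377

1. box [0,86]×[0,45]: [(0, 0) (86, 0) (86, 45) (0, 45)]
2. ⊥bis P2·P0 via (65.705,21.125): [(0, 34.4792) (86, 17.0001) (86, 45) (0, 45)]  |A|=1656.3883
3. ⊥bis P2·P1 via (54.555,34.875): [(52.3685, 23.8356) (86, 17.0001) (86, 45) (56.5604, 45)]  |A|=782.3748
4. ⊥bis P2·P3 via (62.015,32.375): [(61.7427, 21.9303) (86, 17.0001) (86, 45) (62.3442, 45)]  |A|=612.4669
5. ⊥bis P2·P4 via (67.06,35.89): [(62.0748, 34.6675) (61.7427, 21.9303) (86, 17.0001) (86, 40.5347)]  |A|=436.8377
6. ⊥bis P2·P5 via (51.395,17.345): [(62.0748, 34.6675) (61.7427, 21.9303) (86, 17.0001) (86, 40.5347)]  |A|=436.8377
7. ⊥bis P2·P6 via (62.985,36.285): [(62.0748, 34.6675) (61.7427, 21.9303) (86, 17.0001) (86, 40.5347)]  |A|=436.8377
8. ⊥bis P2·P7 via (36.47,22.3): [(62.0748, 34.6675) (61.7427, 21.9303) (86, 17.0001) (86, 40.5347)]  |A|=436.8377
9. ⊥bis P2·P8 via (57.875,32.195): [(62.0748, 34.6675) (61.7427, 21.9303) (86, 17.0001) (86, 40.5347)]  |A|=436.8377
10. canonical 4-gon: [(62.0748, 34.6675) (61.7427, 21.9303) (86, 17.0001) (86, 40.5347)]
11. shoelace: 436.8377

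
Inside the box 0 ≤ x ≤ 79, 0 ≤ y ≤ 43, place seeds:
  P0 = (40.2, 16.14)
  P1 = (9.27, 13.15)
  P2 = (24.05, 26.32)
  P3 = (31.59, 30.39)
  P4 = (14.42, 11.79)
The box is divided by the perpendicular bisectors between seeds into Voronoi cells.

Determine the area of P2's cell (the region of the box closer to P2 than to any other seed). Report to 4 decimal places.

1. box [0,79]×[0,43]: [(0, 0) (79, 0) (79, 43) (0, 43)]
2. ⊥bis P2·P0 via (32.125,21.23): [(0, 0) (18.7429, 0) (45.8475, 43) (0, 43)]  |A|=1388.6933
3. ⊥bis P2·P1 via (16.66,19.735): [(0, 38.4316) (25.1657, 10.1895) (45.8475, 43) (0, 43)]  |A|=809.6233
4. ⊥bis P2·P3 via (27.82,28.355): [(0, 38.4316) (25.1657, 10.1895) (31.8777, 20.8377) (19.9148, 43) (0, 43)]  |A|=522.2594
5. ⊥bis P2·P4 via (19.235,19.055): [(0, 38.4316) (14.4257, 22.2425) (27.3597, 13.6702) (31.8777, 20.8377) (19.9148, 43) (0, 43)]  |A|=490.3457
6. canonical 6-gon: [(0, 38.4316) (14.4257, 22.2425) (27.3597, 13.6702) (31.8777, 20.8377) (19.9148, 43) (0, 43)]
7. shoelace: 490.3457

Area of P2's cell: 490.3457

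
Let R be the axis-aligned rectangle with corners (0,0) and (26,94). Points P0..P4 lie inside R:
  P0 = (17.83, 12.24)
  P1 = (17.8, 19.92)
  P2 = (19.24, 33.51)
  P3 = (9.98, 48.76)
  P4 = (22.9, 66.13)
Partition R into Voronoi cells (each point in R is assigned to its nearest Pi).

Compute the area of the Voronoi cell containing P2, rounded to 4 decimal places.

1. box [0,26]×[0,94]: [(0, 0) (26, 0) (26, 94) (0, 94)]
2. ⊥bis P2·P0 via (18.535,22.875): [(0, 24.1037) (26, 22.3801) (26, 94) (0, 94)]  |A|=1839.7101
3. ⊥bis P2·P1 via (18.52,26.715): [(0, 28.6774) (26, 25.9224) (26, 94) (0, 94)]  |A|=1734.2026
4. ⊥bis P2·P3 via (14.61,41.135): [(0, 32.2636) (0, 28.6774) (26, 25.9224) (26, 48.0512)]  |A|=334.2946
5. ⊥bis P2·P4 via (21.07,49.82): [(0, 32.2636) (0, 28.6774) (26, 25.9224) (26, 48.0512)]  |A|=334.2946
6. canonical 4-gon: [(0, 32.2636) (0, 28.6774) (26, 25.9224) (26, 48.0512)]
7. shoelace: 334.2946

Area of P2's cell: 334.2946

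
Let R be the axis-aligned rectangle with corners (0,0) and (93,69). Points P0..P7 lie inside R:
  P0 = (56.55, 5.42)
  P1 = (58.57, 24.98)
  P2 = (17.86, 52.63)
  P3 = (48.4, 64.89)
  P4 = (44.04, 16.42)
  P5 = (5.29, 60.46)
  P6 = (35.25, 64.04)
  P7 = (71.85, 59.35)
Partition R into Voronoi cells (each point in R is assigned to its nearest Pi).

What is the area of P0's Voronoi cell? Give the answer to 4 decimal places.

1. box [0,93]×[0,69]: [(0, 0) (93, 0) (93, 69) (0, 69)]
2. ⊥bis P0·P1 via (57.56,15.2): [(0, 21.1443) (0, 0) (93, 0) (93, 11.54)]  |A|=1519.8235
3. ⊥bis P0·P2 via (37.205,29.025): [(24.5014, 18.614) (1.7883, 0) (93, 0) (93, 11.54)]  |A|=1244.1463
4. ⊥bis P0·P3 via (52.475,35.155): [(24.5014, 18.614) (1.7883, 0) (93, 0) (93, 11.54)]  |A|=1244.1463
5. ⊥bis P0·P4 via (50.295,10.92): [(54.3499, 15.5315) (40.6931, 0) (93, 0) (93, 11.54)]  |A|=629.2148
6. ⊥bis P0·P5 via (30.92,32.94): [(54.3499, 15.5315) (40.6931, 0) (93, 0) (93, 11.54)]  |A|=629.2148
7. ⊥bis P0·P6 via (45.9,34.73): [(54.3499, 15.5315) (40.6931, 0) (93, 0) (93, 11.54)]  |A|=629.2148
8. ⊥bis P0·P7 via (64.2,32.385): [(54.3499, 15.5315) (40.6931, 0) (93, 0) (93, 11.54)]  |A|=629.2148
9. canonical 4-gon: [(54.3499, 15.5315) (40.6931, 0) (93, 0) (93, 11.54)]
10. shoelace: 629.2148

Area of P0's cell: 629.2148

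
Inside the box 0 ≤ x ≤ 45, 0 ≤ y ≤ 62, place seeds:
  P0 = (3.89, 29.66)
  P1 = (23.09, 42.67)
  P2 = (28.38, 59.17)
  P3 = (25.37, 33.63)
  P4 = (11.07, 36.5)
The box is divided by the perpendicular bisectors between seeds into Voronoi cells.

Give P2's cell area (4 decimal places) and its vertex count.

1. box [0,45]×[0,62]: [(0, 0) (45, 0) (45, 62) (0, 62)]
2. ⊥bis P2·P0 via (16.135,44.415): [(0, 57.8052) (45, 20.4603) (45, 62) (0, 62)]  |A|=1029.0257
3. ⊥bis P2·P1 via (25.735,50.92): [(0, 59.1708) (45, 44.7435) (45, 62) (0, 62)]  |A|=451.9278
4. ⊥bis P2·P3 via (26.875,46.4): [(0, 59.1708) (45, 44.7435) (45, 62) (0, 62)]  |A|=451.9278
5. ⊥bis P2·P4 via (19.725,47.835): [(8.4105, 56.4743) (45, 44.7435) (45, 62) (1.1738, 62)]  |A|=436.7871
6. canonical 4-gon: [(8.4105, 56.4743) (45, 44.7435) (45, 62) (1.1738, 62)]
7. shoelace: 436.7871

Area of P2's cell: 436.7871 (4 vertices)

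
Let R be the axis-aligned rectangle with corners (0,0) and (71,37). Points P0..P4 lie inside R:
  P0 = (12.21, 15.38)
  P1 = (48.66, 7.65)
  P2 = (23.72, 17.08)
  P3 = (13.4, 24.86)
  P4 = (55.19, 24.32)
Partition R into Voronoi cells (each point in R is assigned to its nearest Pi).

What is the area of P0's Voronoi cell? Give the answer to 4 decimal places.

Area of P0's cell: 388.7377

1. box [0,71]×[0,37]: [(0, 0) (71, 0) (71, 37) (0, 37)]
2. ⊥bis P0·P1 via (30.435,11.515): [(0, 0) (27.993, 0) (35.8396, 37) (0, 37)]  |A|=1180.9038
3. ⊥bis P0·P2 via (17.965,16.23): [(0, 0) (20.3621, 0) (14.8973, 37) (0, 37)]  |A|=652.2999
4. ⊥bis P0·P3 via (12.805,20.12): [(0, 21.7274) (0, 0) (20.3621, 0) (17.4771, 19.5335)]  |A|=388.7377
5. ⊥bis P0·P4 via (33.7,19.85): [(0, 21.7274) (0, 0) (20.3621, 0) (17.4771, 19.5335)]  |A|=388.7377
6. canonical 4-gon: [(0, 21.7274) (0, 0) (20.3621, 0) (17.4771, 19.5335)]
7. shoelace: 388.7377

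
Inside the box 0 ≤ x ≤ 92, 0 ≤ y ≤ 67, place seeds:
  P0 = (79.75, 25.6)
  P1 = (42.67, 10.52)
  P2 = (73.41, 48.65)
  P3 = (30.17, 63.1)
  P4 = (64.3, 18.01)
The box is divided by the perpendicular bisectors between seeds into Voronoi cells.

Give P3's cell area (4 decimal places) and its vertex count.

1. box [0,92]×[0,67]: [(0, 0) (92, 0) (92, 67) (0, 67)]
2. ⊥bis P3·P0 via (54.96,44.35): [(0, 0) (21.4157, 0) (72.0914, 67) (0, 67)]  |A|=3132.4889
3. ⊥bis P3·P1 via (36.42,36.81): [(0, 28.1518) (52.0714, 40.5308) (72.0914, 67) (0, 67)]  |A|=1965.5396
4. ⊥bis P3·P2 via (51.79,55.875): [(0, 28.1518) (46.1955, 39.1339) (55.5078, 67) (0, 67)]  |A|=1670.6971
5. ⊥bis P3·P4 via (47.235,40.555): [(0, 28.1518) (44.974, 38.8436) (46.4791, 39.9829) (55.5078, 67) (0, 67)]  |A|=1670.2198
6. canonical 5-gon: [(0, 28.1518) (44.974, 38.8436) (46.4791, 39.9829) (55.5078, 67) (0, 67)]
7. shoelace: 1670.2198

Area of P3's cell: 1670.2198 (5 vertices)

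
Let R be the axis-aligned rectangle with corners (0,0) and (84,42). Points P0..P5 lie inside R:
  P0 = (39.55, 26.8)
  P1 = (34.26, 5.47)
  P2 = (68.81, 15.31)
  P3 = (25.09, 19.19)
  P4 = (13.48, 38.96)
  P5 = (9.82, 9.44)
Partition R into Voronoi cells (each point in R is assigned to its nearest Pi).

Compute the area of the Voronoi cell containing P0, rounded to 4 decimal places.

1. box [0,84]×[0,42]: [(0, 0) (84, 0) (84, 42) (0, 42)]
2. ⊥bis P0·P1 via (36.905,16.135): [(0, 25.2877) (84, 4.4551) (84, 42) (0, 42)]  |A|=2278.8023
3. ⊥bis P0·P2 via (54.18,21.055): [(0, 25.2877) (50.8864, 12.6675) (62.4048, 42) (0, 42)]  |A|=1340.4575
4. ⊥bis P0·P3 via (32.32,22.995): [(35.784, 16.413) (50.8864, 12.6675) (62.4048, 42) (22.3181, 42)]  |A|=755.9159
5. ⊥bis P0·P4 via (26.515,32.88): [(26.7982, 33.4872) (35.784, 16.413) (50.8864, 12.6675) (62.4048, 42) (30.7689, 42)]  |A|=719.9456
6. ⊥bis P0·P5 via (24.685,18.12): [(26.7982, 33.4872) (35.784, 16.413) (50.8864, 12.6675) (62.4048, 42) (30.7689, 42)]  |A|=719.9456
7. canonical 5-gon: [(26.7982, 33.4872) (35.784, 16.413) (50.8864, 12.6675) (62.4048, 42) (30.7689, 42)]
8. shoelace: 719.9456

Area of P0's cell: 719.9456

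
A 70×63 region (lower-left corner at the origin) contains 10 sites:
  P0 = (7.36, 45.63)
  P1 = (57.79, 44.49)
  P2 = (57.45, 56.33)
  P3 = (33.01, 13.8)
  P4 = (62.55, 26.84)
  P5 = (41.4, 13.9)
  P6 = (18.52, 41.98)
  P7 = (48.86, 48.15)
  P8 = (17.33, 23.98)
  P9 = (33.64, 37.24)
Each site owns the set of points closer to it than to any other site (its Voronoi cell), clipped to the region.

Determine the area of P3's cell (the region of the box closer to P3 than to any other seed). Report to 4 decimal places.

1. box [0,70]×[0,63]: [(0, 0) (70, 0) (70, 63) (0, 63)]
2. ⊥bis P3·P0 via (20.185,29.715): [(0, 13.449) (0, 0) (70, 0) (70, 63) (61.4895, 63)]  |A|=2886.5673
3. ⊥bis P3·P1 via (45.4,29.145): [(32.4516, 39.5999) (0, 13.449) (0, 0) (70, 0) (70, 9.2822)]  |A|=1778.486
4. ⊥bis P3·P2 via (45.23,35.065): [(32.4516, 39.5999) (0, 13.449) (0, 0) (70, 0) (70, 9.2822)]  |A|=1778.486
5. ⊥bis P3·P4 via (47.78,20.32): [(43.0449, 31.0466) (32.4516, 39.5999) (0, 13.449) (0, 0) (56.75, 0)]  |A|=1447.7002
6. ⊥bis P3·P5 via (37.205,13.85): [(36.9413, 35.9748) (32.4516, 39.5999) (0, 13.449) (0, 0) (37.3701, 0)]  |A|=1038.129
7. ⊥bis P3·P6 via (25.765,27.89): [(36.969, 33.651) (4.0896, 16.7446) (0, 13.449) (0, 0) (37.3701, 0)]  |A|=896.9778
8. ⊥bis P3·P7 via (40.935,30.975): [(36.9791, 32.8003) (36.1018, 33.2051) (4.0896, 16.7446) (0, 13.449) (0, 0) (37.3701, 0)]  |A|=896.6067
9. ⊥bis P3·P8 via (25.17,18.89): [(36.9791, 32.8003) (36.1018, 33.2051) (33.6431, 31.9409) (12.906, 0) (37.3701, 0)]  |A|=446.6347
10. ⊥bis P3·P9 via (33.325,25.52): [(37.0671, 25.4194) (29.5405, 25.6217) (12.906, 0) (37.3701, 0)]  |A|=409.0372
11. canonical 4-gon: [(37.0671, 25.4194) (29.5405, 25.6217) (12.906, 0) (37.3701, 0)]
12. shoelace: 409.0372

Area of P3's cell: 409.0372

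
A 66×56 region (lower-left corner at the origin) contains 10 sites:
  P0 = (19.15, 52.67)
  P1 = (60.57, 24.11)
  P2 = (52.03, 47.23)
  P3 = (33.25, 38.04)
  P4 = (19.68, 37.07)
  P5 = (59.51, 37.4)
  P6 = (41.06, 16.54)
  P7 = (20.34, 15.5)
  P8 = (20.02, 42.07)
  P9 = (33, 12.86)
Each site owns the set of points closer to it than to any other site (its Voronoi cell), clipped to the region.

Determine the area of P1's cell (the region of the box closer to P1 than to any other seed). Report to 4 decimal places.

1. box [0,66]×[0,56]: [(0, 0) (66, 0) (66, 56) (0, 56)]
2. ⊥bis P1·P0 via (39.86,38.39): [(13.3893, 0) (66, 0) (66, 56) (52.0025, 56)]  |A|=1865.0315
3. ⊥bis P1·P2 via (56.3,35.67): [(31.7255, 26.5928) (13.3893, 0) (66, 0) (66, 39.253)]  |A|=1372.2194
4. ⊥bis P1·P3 via (46.91,31.075): [(47.6177, 32.463) (31.0654, 0) (66, 0) (66, 39.253)]  |A|=927.8203
5. ⊥bis P1·P4 via (40.125,30.59): [(47.6177, 32.463) (31.0654, 0) (66, 0) (66, 39.253)]  |A|=927.8203
6. ⊥bis P1·P5 via (60.04,30.755): [(46.1833, 29.6498) (31.0654, 0) (66, 0) (66, 31.2304)]  |A|=827.3433
7. ⊥bis P1·P6 via (50.815,20.325): [(47.1665, 29.7282) (58.7012, 0) (66, 0) (66, 31.2304)]  |A|=402.5784
8. ⊥bis P1·P7 via (40.455,19.805): [(47.1665, 29.7282) (58.7012, 0) (66, 0) (66, 31.2304)]  |A|=402.5784
9. ⊥bis P1·P8 via (40.295,33.09): [(47.1665, 29.7282) (58.7012, 0) (66, 0) (66, 31.2304)]  |A|=402.5784
10. ⊥bis P1·P9 via (46.785,18.485): [(47.1665, 29.7282) (58.7012, 0) (66, 0) (66, 31.2304)]  |A|=402.5784
11. canonical 4-gon: [(47.1665, 29.7282) (58.7012, 0) (66, 0) (66, 31.2304)]
12. shoelace: 402.5784

Area of P1's cell: 402.5784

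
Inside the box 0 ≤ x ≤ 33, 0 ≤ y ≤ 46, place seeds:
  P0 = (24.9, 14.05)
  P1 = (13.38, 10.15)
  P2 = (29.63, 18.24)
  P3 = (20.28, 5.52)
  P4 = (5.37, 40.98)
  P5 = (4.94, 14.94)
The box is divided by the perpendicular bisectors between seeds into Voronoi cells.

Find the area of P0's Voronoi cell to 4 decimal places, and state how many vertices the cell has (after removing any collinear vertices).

1. box [0,33]×[0,46]: [(0, 0) (33, 0) (33, 46) (0, 46)]
2. ⊥bis P0·P1 via (19.14,12.1): [(23.2364, 0) (33, 0) (33, 46) (7.6634, 46)]  |A|=807.3048
3. ⊥bis P0·P2 via (27.265,16.145): [(11.8976, 33.4929) (23.2364, 0) (33, 0) (33, 9.6709)]  |A|=265.5459
4. ⊥bis P0·P3 via (22.59,9.785): [(11.8976, 33.4929) (19.3251, 11.5533) (33, 4.1468) (33, 9.6709)]  |A|=180.7912
5. ⊥bis P0·P4 via (15.135,27.515): [(16.3881, 28.4237) (14.1606, 26.8084) (19.3251, 11.5533) (33, 4.1468) (33, 9.6709)]  |A|=171.5186
6. ⊥bis P0·P5 via (14.92,14.495): [(16.3881, 28.4237) (15.5128, 27.789) (15.3168, 23.3932) (19.3251, 11.5533) (33, 4.1468) (33, 9.6709)]  |A|=168.6428
7. canonical 6-gon: [(16.3881, 28.4237) (15.5128, 27.789) (15.3168, 23.3932) (19.3251, 11.5533) (33, 4.1468) (33, 9.6709)]
8. shoelace: 168.6428

Area of P0's cell: 168.6428 (6 vertices)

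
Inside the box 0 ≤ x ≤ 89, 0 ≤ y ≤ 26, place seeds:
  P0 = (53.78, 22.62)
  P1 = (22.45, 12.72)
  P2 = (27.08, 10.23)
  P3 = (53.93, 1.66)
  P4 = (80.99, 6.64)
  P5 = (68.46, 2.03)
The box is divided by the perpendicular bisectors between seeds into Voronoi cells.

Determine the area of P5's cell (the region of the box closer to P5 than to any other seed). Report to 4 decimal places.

Area of P5's cell: 191.9359

1. box [0,89]×[0,26]: [(0, 0) (89, 0) (89, 26) (0, 26)]
2. ⊥bis P5·P0 via (61.12,12.325): [(43.8331, 0) (89, 0) (89, 26) (80.3004, 26)]  |A|=700.2646
3. ⊥bis P5·P1 via (45.455,7.375): [(43.8331, 0) (89, 0) (89, 26) (80.3004, 26)]  |A|=700.2646
4. ⊥bis P5·P2 via (47.77,6.13): [(47.0031, 2.2601) (46.5553, 0) (89, 0) (89, 26) (80.3004, 26)]  |A|=697.1883
5. ⊥bis P5·P3 via (61.195,1.845): [(60.9316, 12.1906) (61.242, 0) (89, 0) (89, 26) (80.3004, 26)]  |A|=594.1518
6. ⊥bis P5·P4 via (74.725,4.335): [(69.569, 18.3489) (60.9316, 12.1906) (61.242, 0) (76.3199, 0)]  |A|=191.9359
7. canonical 4-gon: [(69.569, 18.3489) (60.9316, 12.1906) (61.242, 0) (76.3199, 0)]
8. shoelace: 191.9359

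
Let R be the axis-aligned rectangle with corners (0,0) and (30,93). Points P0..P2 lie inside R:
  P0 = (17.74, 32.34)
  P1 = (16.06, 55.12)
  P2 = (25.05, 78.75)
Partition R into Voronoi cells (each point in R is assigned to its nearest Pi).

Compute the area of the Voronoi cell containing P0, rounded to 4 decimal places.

1. box [0,30]×[0,93]: [(0, 0) (30, 0) (30, 93) (0, 93)]
2. ⊥bis P0·P1 via (16.9,43.73): [(0, 42.4836) (0, 0) (30, 0) (30, 44.6961)]  |A|=1307.6963
3. ⊥bis P0·P2 via (21.395,55.545): [(0, 42.4836) (0, 0) (30, 0) (30, 44.6961)]  |A|=1307.6963
4. canonical 4-gon: [(0, 42.4836) (0, 0) (30, 0) (30, 44.6961)]
5. shoelace: 1307.6963

Area of P0's cell: 1307.6963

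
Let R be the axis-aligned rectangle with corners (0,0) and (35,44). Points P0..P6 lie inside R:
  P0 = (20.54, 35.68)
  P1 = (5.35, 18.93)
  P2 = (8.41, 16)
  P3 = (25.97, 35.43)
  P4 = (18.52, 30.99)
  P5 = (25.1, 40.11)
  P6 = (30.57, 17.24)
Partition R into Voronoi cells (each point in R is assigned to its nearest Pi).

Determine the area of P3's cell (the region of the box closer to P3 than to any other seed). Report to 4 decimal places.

1. box [0,35]×[0,44]: [(0, 0) (35, 0) (35, 44) (0, 44)]
2. ⊥bis P3·P0 via (23.255,35.555): [(21.618, 0) (35, 0) (35, 44) (23.6438, 44)]  |A|=544.2395
3. ⊥bis P3·P1 via (15.66,27.18): [(22.4772, 18.6606) (35, 3.0109) (35, 44) (23.6438, 44)]  |A|=400.5294
4. ⊥bis P3·P2 via (17.19,25.715): [(22.5778, 20.8458) (35, 9.6191) (35, 44) (23.6438, 44)]  |A|=345.0156
5. ⊥bis P3·P4 via (22.245,33.21): [(23.0823, 31.805) (35, 11.808) (35, 44) (23.6438, 44)]  |A|=261.0708
6. ⊥bis P3·P5 via (25.535,37.77): [(23.3382, 37.3616) (23.0823, 31.805) (35, 11.808) (35, 39.5295)]  |A|=197.3104
7. ⊥bis P3·P6 via (28.27,26.335): [(23.3382, 37.3616) (23.0823, 31.805) (26.5948, 25.9114) (35, 28.0369) (35, 39.5295)]  |A|=129.1068
8. canonical 5-gon: [(23.3382, 37.3616) (23.0823, 31.805) (26.5948, 25.9114) (35, 28.0369) (35, 39.5295)]
9. shoelace: 129.1068

Area of P3's cell: 129.1068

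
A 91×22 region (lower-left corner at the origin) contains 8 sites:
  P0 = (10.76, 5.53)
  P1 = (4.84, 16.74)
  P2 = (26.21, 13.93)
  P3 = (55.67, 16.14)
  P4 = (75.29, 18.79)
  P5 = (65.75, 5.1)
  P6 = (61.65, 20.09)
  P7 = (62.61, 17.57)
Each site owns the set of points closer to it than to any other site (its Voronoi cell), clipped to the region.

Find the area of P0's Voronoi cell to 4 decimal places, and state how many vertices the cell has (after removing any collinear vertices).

Area of P0's cell: 235.1577 (4 vertices)

1. box [0,91]×[0,22]: [(0, 0) (91, 0) (91, 22) (0, 22)]
2. ⊥bis P0·P1 via (7.8,11.135): [(0, 7.0158) (0, 0) (91, 0) (91, 22) (28.3738, 22)]  |A|=1789.4213
3. ⊥bis P0·P2 via (18.485,9.73): [(15.508, 15.2056) (0, 7.0158) (0, 0) (23.7751, 0)]  |A|=235.1577
4. ⊥bis P0·P3 via (33.215,10.835): [(15.508, 15.2056) (0, 7.0158) (0, 0) (23.7751, 0)]  |A|=235.1577
5. ⊥bis P0·P4 via (43.025,12.16): [(15.508, 15.2056) (0, 7.0158) (0, 0) (23.7751, 0)]  |A|=235.1577
6. ⊥bis P0·P5 via (38.255,5.315): [(15.508, 15.2056) (0, 7.0158) (0, 0) (23.7751, 0)]  |A|=235.1577
7. ⊥bis P0·P6 via (36.205,12.81): [(15.508, 15.2056) (0, 7.0158) (0, 0) (23.7751, 0)]  |A|=235.1577
8. ⊥bis P0·P7 via (36.685,11.55): [(15.508, 15.2056) (0, 7.0158) (0, 0) (23.7751, 0)]  |A|=235.1577
9. canonical 4-gon: [(15.508, 15.2056) (0, 7.0158) (0, 0) (23.7751, 0)]
10. shoelace: 235.1577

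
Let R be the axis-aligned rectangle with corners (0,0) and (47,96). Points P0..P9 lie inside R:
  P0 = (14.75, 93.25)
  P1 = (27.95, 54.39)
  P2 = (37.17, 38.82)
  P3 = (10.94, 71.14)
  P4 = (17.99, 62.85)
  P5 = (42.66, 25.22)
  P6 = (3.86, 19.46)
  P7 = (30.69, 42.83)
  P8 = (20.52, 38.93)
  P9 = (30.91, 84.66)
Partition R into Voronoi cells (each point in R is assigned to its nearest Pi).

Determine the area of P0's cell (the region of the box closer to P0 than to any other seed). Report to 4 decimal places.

1. box [0,47]×[0,96]: [(0, 0) (47, 0) (47, 96) (0, 96)]
2. ⊥bis P0·P1 via (21.35,73.82): [(0, 66.5678) (47, 82.5328) (47, 96) (0, 96)]  |A|=1008.1352
3. ⊥bis P0·P2 via (25.96,66.035): [(0, 66.5678) (47, 82.5328) (47, 96) (0, 96)]  |A|=1008.1352
4. ⊥bis P0·P3 via (12.845,82.195): [(0, 84.4085) (34.8449, 78.404) (47, 82.5328) (47, 96) (0, 96)]  |A|=697.3074
5. ⊥bis P0·P4 via (16.37,78.05): [(0, 84.4085) (29.0541, 79.4019) (41.7735, 80.7575) (47, 82.5328) (47, 96) (0, 96)]  |A|=687.0359
6. ⊥bis P0·P5 via (28.705,59.235): [(0, 84.4085) (29.0541, 79.4019) (41.7735, 80.7575) (47, 82.5328) (47, 96) (0, 96)]  |A|=687.0359
7. ⊥bis P0·P6 via (9.305,56.355): [(0, 84.4085) (29.0541, 79.4019) (41.7735, 80.7575) (47, 82.5328) (47, 96) (0, 96)]  |A|=687.0359
8. ⊥bis P0·P7 via (22.72,68.04): [(0, 84.4085) (29.0541, 79.4019) (41.7735, 80.7575) (47, 82.5328) (47, 96) (0, 96)]  |A|=687.0359
9. ⊥bis P0·P8 via (17.635,66.09): [(0, 84.4085) (29.0541, 79.4019) (41.7735, 80.7575) (47, 82.5328) (47, 96) (0, 96)]  |A|=687.0359
10. ⊥bis P0·P9 via (22.83,88.955): [(0, 84.4085) (18.7003, 81.186) (26.5748, 96) (0, 96)]  |A|=305.2225
11. canonical 4-gon: [(0, 84.4085) (18.7003, 81.186) (26.5748, 96) (0, 96)]
12. shoelace: 305.2225

Area of P0's cell: 305.2225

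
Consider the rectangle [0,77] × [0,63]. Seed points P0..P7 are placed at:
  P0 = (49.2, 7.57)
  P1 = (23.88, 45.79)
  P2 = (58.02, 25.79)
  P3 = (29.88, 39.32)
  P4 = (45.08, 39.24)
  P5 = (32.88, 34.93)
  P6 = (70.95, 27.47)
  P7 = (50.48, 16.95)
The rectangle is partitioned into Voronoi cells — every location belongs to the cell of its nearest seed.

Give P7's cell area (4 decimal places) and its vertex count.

1. box [0,77]×[0,63]: [(0, 0) (77, 0) (77, 63) (0, 63)]
2. ⊥bis P7·P0 via (49.84,12.26): [(0, 19.0612) (77, 8.5537) (77, 63) (0, 63)]  |A|=3787.8254
3. ⊥bis P7·P1 via (37.18,31.37): [(20.7628, 16.2279) (77, 8.5537) (77, 63) (71.4736, 63)]  |A|=1660.1948
4. ⊥bis P7·P2 via (54.25,21.37): [(39.7485, 33.739) (20.7628, 16.2279) (67.8049, 9.8085)]  |A|=472.8169
5. ⊥bis P7·P3 via (40.18,28.135): [(43.1318, 30.8532) (26.4126, 15.4569) (67.8049, 9.8085)]  |A|=365.862
6. ⊥bis P7·P4 via (47.78,28.095): [(46.6784, 27.8281) (37.4079, 25.5822) (26.4126, 15.4569) (67.8049, 9.8085)]  |A|=347.8573
7. ⊥bis P7·P5 via (41.68,25.94): [(46.6784, 27.8281) (42.5994, 26.8399) (30.4129, 14.911) (67.8049, 9.8085)]  |A|=301.3032
8. ⊥bis P7·P6 via (60.715,22.21): [(66.5293, 10.8965) (46.6784, 27.8281) (42.5994, 26.8399) (30.4129, 14.911) (67.0344, 9.9136)]  |A|=300.9511
9. canonical 5-gon: [(66.5293, 10.8965) (46.6784, 27.8281) (42.5994, 26.8399) (30.4129, 14.911) (67.0344, 9.9136)]
10. shoelace: 300.9511

Area of P7's cell: 300.9511 (5 vertices)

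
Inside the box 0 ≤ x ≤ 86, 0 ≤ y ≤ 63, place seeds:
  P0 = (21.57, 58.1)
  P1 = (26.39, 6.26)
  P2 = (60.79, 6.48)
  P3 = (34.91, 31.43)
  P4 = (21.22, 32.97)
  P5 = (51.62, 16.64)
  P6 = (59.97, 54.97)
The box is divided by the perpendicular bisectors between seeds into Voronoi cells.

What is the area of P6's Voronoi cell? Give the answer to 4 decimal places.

Area of P6's cell: 1222.2365

1. box [0,86]×[0,63]: [(0, 0) (86, 0) (86, 63) (0, 63)]
2. ⊥bis P6·P0 via (40.77,56.535): [(36.1618, 0) (86, 0) (86, 63) (41.297, 63)]  |A|=2978.0486
3. ⊥bis P6·P1 via (43.18,30.615): [(38.8979, 33.567) (86, 1.0955) (86, 63) (41.297, 63)]  |A|=2115.7885
4. ⊥bis P6·P2 via (60.38,30.725): [(38.8979, 33.567) (43.4361, 30.4385) (86, 31.1583) (86, 63) (41.297, 63)]  |A|=1475.9938
5. ⊥bis P6·P3 via (47.44,43.2): [(40.3024, 50.7985) (59.1774, 30.7047) (86, 31.1583) (86, 63) (41.297, 63)]  |A|=1274.0327
6. ⊥bis P6·P4 via (40.595,43.97): [(40.3024, 50.7985) (59.1774, 30.7047) (86, 31.1583) (86, 63) (41.297, 63)]  |A|=1274.0327
7. ⊥bis P6·P5 via (55.795,35.805): [(40.3024, 50.7985) (54.0241, 36.1908) (77.7648, 31.019) (86, 31.1583) (86, 63) (41.297, 63)]  |A|=1222.2365
8. canonical 6-gon: [(40.3024, 50.7985) (54.0241, 36.1908) (77.7648, 31.019) (86, 31.1583) (86, 63) (41.297, 63)]
9. shoelace: 1222.2365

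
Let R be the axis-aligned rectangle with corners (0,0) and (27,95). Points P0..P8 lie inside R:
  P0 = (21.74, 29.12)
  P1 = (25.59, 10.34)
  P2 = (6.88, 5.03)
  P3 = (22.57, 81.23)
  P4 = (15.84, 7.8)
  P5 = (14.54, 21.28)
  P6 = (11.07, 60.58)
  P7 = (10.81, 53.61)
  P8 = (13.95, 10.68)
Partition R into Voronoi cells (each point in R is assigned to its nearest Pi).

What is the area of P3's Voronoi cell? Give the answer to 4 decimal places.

1. box [0,27]×[0,95]: [(0, 0) (27, 0) (27, 95) (0, 95)]
2. ⊥bis P3·P0 via (22.155,55.175): [(0, 55.5279) (27, 55.0978) (27, 95) (0, 95)]  |A|=1071.5529
3. ⊥bis P3·P1 via (24.08,45.785): [(0, 55.5279) (27, 55.0978) (27, 95) (0, 95)]  |A|=1071.5529
4. ⊥bis P3·P2 via (14.725,43.13): [(0, 55.5279) (27, 55.0978) (27, 95) (0, 95)]  |A|=1071.5529
5. ⊥bis P3·P4 via (19.205,44.515): [(0, 55.5279) (27, 55.0978) (27, 95) (0, 95)]  |A|=1071.5529
6. ⊥bis P3·P5 via (18.555,51.255): [(0, 55.5279) (27, 55.0978) (27, 95) (0, 95)]  |A|=1071.5529
7. ⊥bis P3·P6 via (16.82,70.905): [(0, 80.2721) (27, 65.2358) (27, 95) (0, 95)]  |A|=600.6444
8. ⊥bis P3·P7 via (16.69,67.42): [(0, 80.2721) (27, 65.2358) (27, 95) (0, 95)]  |A|=600.6444
9. ⊥bis P3·P8 via (18.26,45.955): [(0, 80.2721) (27, 65.2358) (27, 95) (0, 95)]  |A|=600.6444
10. canonical 4-gon: [(0, 80.2721) (27, 65.2358) (27, 95) (0, 95)]
11. shoelace: 600.6444

Area of P3's cell: 600.6444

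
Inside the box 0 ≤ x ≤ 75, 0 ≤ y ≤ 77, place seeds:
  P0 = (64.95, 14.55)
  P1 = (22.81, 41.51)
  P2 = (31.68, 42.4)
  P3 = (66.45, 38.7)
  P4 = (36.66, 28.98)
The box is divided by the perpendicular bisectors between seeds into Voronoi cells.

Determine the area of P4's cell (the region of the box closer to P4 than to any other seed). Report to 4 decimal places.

1. box [0,75]×[0,77]: [(0, 0) (75, 0) (75, 77) (0, 77)]
2. ⊥bis P4·P0 via (50.805,21.765): [(0, 0) (39.7032, 0) (75, 69.1993) (75, 77) (0, 77)]  |A|=4553.7448
3. ⊥bis P4·P1 via (29.735,35.245): [(0, 2.3775) (0, 0) (39.7032, 0) (75, 69.1993) (75, 77) (67.5105, 77)]  |A|=2034.8451
4. ⊥bis P4·P2 via (34.17,35.69): [(28.0996, 33.4374) (0, 2.3775) (0, 0) (39.7032, 0) (63.45, 46.5554)]  |A|=1364.3084
5. ⊥bis P4·P3 via (51.555,33.84): [(49.1389, 41.2448) (28.0996, 33.4374) (0, 2.3775) (0, 0) (39.7032, 0) (53.6652, 27.3725)]  |A|=1253.0262
6. canonical 6-gon: [(49.1389, 41.2448) (28.0996, 33.4374) (0, 2.3775) (0, 0) (39.7032, 0) (53.6652, 27.3725)]
7. shoelace: 1253.0262

Area of P4's cell: 1253.0262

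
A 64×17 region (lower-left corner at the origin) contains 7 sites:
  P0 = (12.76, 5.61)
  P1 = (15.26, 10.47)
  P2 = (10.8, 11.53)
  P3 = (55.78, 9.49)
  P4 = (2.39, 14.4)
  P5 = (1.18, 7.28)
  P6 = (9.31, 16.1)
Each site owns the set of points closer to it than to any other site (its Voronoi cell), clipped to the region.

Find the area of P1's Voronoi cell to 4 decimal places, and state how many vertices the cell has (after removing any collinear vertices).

1. box [0,64]×[0,17]: [(0, 0) (64, 0) (64, 17) (0, 17)]
2. ⊥bis P1·P0 via (14.01,8.04): [(0, 15.2468) (29.6398, 0) (64, 0) (64, 17) (0, 17)]  |A|=862.0444
3. ⊥bis P1·P2 via (13.03,11): [(12.5099, 8.8117) (29.6398, 0) (64, 0) (64, 17) (14.456, 17)]  |A|=791.8928
4. ⊥bis P1·P3 via (35.52,9.98): [(12.5099, 8.8117) (29.6398, 0) (35.2786, 0) (35.6898, 17) (14.456, 17)]  |A|=307.1243
5. ⊥bis P1·P4 via (8.825,12.435): [(12.5099, 8.8117) (29.6398, 0) (35.2786, 0) (35.6898, 17) (14.456, 17)]  |A|=307.1243
6. ⊥bis P1·P5 via (8.22,8.875): [(12.5099, 8.8117) (29.6398, 0) (35.2786, 0) (35.6898, 17) (14.456, 17)]  |A|=307.1243
7. ⊥bis P1·P6 via (12.285,13.285): [(14.0051, 15.1029) (12.5099, 8.8117) (29.6398, 0) (35.2786, 0) (35.6898, 17) (15.8002, 17)]  |A|=305.8492
8. canonical 6-gon: [(14.0051, 15.1029) (12.5099, 8.8117) (29.6398, 0) (35.2786, 0) (35.6898, 17) (15.8002, 17)]
9. shoelace: 305.8492

Area of P1's cell: 305.8492 (6 vertices)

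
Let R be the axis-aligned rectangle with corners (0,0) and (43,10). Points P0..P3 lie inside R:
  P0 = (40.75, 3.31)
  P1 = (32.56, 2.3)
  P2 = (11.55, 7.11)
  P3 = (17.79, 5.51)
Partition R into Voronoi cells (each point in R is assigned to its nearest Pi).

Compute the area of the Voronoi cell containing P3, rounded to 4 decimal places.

Area of P3's cell: 110.7888

1. box [0,43]×[0,10]: [(0, 0) (43, 0) (43, 10) (0, 10)]
2. ⊥bis P3·P0 via (29.27,4.41): [(0, 0) (28.8474, 0) (29.8056, 10) (0, 10)]  |A|=293.2653
3. ⊥bis P3·P1 via (25.175,3.905): [(0, 0) (24.3263, 0) (26.4996, 10) (0, 10)]  |A|=254.1298
4. ⊥bis P3·P2 via (14.67,6.31): [(13.0521, 0) (24.3263, 0) (26.4996, 10) (15.6162, 10)]  |A|=110.7888
5. canonical 4-gon: [(13.0521, 0) (24.3263, 0) (26.4996, 10) (15.6162, 10)]
6. shoelace: 110.7888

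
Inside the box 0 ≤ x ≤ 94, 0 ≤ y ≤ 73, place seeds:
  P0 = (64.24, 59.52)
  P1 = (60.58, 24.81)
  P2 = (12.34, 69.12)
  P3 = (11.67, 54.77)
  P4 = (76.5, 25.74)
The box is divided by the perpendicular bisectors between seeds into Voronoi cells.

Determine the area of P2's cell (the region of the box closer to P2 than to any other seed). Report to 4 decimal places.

1. box [0,94]×[0,73]: [(0, 0) (94, 0) (94, 73) (0, 73)]
2. ⊥bis P2·P0 via (38.29,64.32): [(0, 0) (26.3927, 0) (39.8955, 73) (0, 73)]  |A|=2419.5196
3. ⊥bis P2·P1 via (36.46,46.965): [(0, 7.2712) (34.7318, 45.0835) (39.8955, 73) (0, 73)]  |A|=1698.3108
4. ⊥bis P2·P3 via (12.005,61.945): [(0, 62.5055) (37.6294, 60.7486) (39.8955, 73) (0, 73)]  |A|=441.8388
5. ⊥bis P2·P4 via (44.42,47.43): [(0, 62.5055) (37.6294, 60.7486) (39.8955, 73) (0, 73)]  |A|=441.8388
6. canonical 4-gon: [(0, 62.5055) (37.6294, 60.7486) (39.8955, 73) (0, 73)]
7. shoelace: 441.8388

Area of P2's cell: 441.8388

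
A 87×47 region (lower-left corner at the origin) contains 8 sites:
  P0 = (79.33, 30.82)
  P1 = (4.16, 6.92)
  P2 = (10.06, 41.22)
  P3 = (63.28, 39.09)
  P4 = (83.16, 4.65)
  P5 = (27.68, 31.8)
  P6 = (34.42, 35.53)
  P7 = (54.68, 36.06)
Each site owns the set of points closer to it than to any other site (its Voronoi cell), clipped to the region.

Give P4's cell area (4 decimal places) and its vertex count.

1. box [0,87]×[0,47]: [(0, 0) (87, 0) (87, 47) (0, 47)]
2. ⊥bis P4·P0 via (81.245,17.735): [(0, 5.8447) (0, 0) (87, 0) (87, 18.5772)]  |A|=1062.3561
3. ⊥bis P4·P1 via (43.66,5.785): [(43.8461, 12.2616) (43.4938, 0) (87, 0) (87, 18.5772)]  |A|=667.5692
4. ⊥bis P4·P2 via (46.61,22.935): [(43.8461, 12.2616) (43.4938, 0) (87, 0) (87, 18.5772)]  |A|=667.5692
5. ⊥bis P4·P3 via (73.22,21.87): [(60.8978, 14.7572) (43.6314, 4.7904) (43.4938, 0) (87, 0) (87, 18.5772)]  |A|=604.1387
6. ⊥bis P4·P5 via (55.42,18.225): [(60.8978, 14.7572) (50.8983, 8.9851) (46.5013, 0) (87, 0) (87, 18.5772)]  |A|=573.5101
7. ⊥bis P4·P6 via (58.79,20.09): [(60.8978, 14.7572) (52.2479, 9.7642) (47.9933, 3.0489) (46.5013, 0) (87, 0) (87, 18.5772)]  |A|=570.6359
8. ⊥bis P4·P7 via (68.92,20.355): [(63.1021, 15.0798) (46.5256, 0.0496) (46.5013, 0) (87, 0) (87, 18.5772)]  |A|=527.563
9. canonical 5-gon: [(63.1021, 15.0798) (46.5256, 0.0496) (46.5013, 0) (87, 0) (87, 18.5772)]
10. shoelace: 527.563

Area of P4's cell: 527.5630 (5 vertices)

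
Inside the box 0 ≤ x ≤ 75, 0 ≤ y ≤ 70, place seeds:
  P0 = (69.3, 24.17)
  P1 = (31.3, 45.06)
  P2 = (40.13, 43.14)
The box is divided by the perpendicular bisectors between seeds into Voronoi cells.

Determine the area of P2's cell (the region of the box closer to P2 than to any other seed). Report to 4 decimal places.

1. box [0,75]×[0,70]: [(0, 0) (75, 0) (75, 70) (0, 70)]
2. ⊥bis P2·P0 via (54.715,33.655): [(0, 0) (32.8283, 0) (75, 64.8471) (75, 70) (0, 70)]  |A|=3882.6442
3. ⊥bis P2·P1 via (35.715,44.1): [(26.1259, 0) (32.8283, 0) (75, 64.8471) (75, 70) (41.3467, 70)]  |A|=1521.1038
4. canonical 5-gon: [(26.1259, 0) (32.8283, 0) (75, 64.8471) (75, 70) (41.3467, 70)]
5. shoelace: 1521.1038

Area of P2's cell: 1521.1038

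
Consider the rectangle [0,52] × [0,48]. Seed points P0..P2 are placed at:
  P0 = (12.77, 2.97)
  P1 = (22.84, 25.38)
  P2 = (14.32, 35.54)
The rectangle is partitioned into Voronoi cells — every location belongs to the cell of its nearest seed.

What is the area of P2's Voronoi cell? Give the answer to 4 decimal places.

Area of P2's cell: 639.8536

1. box [0,52]×[0,48]: [(0, 0) (52, 0) (52, 48) (0, 48)]
2. ⊥bis P2·P0 via (13.545,19.255): [(0, 19.8996) (52, 17.4249) (52, 48) (0, 48)]  |A|=1525.562
3. ⊥bis P2·P1 via (18.58,30.46): [(0, 19.8996) (5.6653, 19.63) (39.4962, 48) (0, 48)]  |A|=639.8536
4. canonical 4-gon: [(0, 19.8996) (5.6653, 19.63) (39.4962, 48) (0, 48)]
5. shoelace: 639.8536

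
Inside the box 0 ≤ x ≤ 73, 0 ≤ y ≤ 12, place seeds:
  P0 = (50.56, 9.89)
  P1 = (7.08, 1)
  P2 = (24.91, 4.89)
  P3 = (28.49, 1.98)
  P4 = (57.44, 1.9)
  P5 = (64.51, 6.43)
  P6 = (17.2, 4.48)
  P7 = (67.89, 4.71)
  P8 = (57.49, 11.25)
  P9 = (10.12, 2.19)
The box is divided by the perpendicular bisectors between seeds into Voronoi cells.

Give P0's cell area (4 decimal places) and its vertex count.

1. box [0,73]×[0,12]: [(0, 0) (73, 0) (73, 12) (0, 12)]
2. ⊥bis P0·P1 via (28.82,5.445): [(29.9333, 0) (73, 0) (73, 12) (27.4798, 12)]  |A|=531.5217
3. ⊥bis P0·P2 via (37.735,7.39): [(39.1755, 0) (73, 0) (73, 12) (36.8364, 12)]  |A|=419.9285
4. ⊥bis P0·P3 via (39.525,5.935): [(41.6521, 0) (73, 0) (73, 12) (37.3513, 12)]  |A|=401.9796
5. ⊥bis P0·P4 via (54,5.895): [(41.6521, 0) (47.1539, 0) (61.09, 12) (37.3513, 12)]  |A|=175.4428
6. ⊥bis P0·P5 via (57.535,8.16): [(41.6521, 0) (47.1539, 0) (57.7807, 9.1504) (58.4874, 12) (37.3513, 12)]  |A|=171.7348
7. ⊥bis P0·P6 via (33.88,7.185): [(41.6521, 0) (47.1539, 0) (57.7807, 9.1504) (58.4874, 12) (37.3513, 12)]  |A|=171.7348
8. ⊥bis P0·P7 via (59.225,7.3): [(41.6521, 0) (47.1539, 0) (57.7807, 9.1504) (58.4874, 12) (37.3513, 12)]  |A|=171.7348
9. ⊥bis P0·P8 via (54.025,10.57): [(41.6521, 0) (47.1539, 0) (54.8062, 6.5892) (53.7444, 12) (37.3513, 12)]  |A|=155.5701
10. ⊥bis P0·P9 via (30.34,6.04): [(41.6521, 0) (47.1539, 0) (54.8062, 6.5892) (53.7444, 12) (37.3513, 12)]  |A|=155.5701
11. canonical 5-gon: [(41.6521, 0) (47.1539, 0) (54.8062, 6.5892) (53.7444, 12) (37.3513, 12)]
12. shoelace: 155.5701

Area of P0's cell: 155.5701 (5 vertices)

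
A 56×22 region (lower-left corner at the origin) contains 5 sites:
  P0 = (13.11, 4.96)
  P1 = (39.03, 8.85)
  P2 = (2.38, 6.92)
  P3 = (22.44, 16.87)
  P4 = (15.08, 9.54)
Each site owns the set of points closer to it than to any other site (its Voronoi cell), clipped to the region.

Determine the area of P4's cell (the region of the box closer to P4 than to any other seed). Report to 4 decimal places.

1. box [0,56]×[0,22]: [(0, 0) (56, 0) (56, 22) (0, 22)]
2. ⊥bis P4·P0 via (14.095,7.25): [(0, 13.3127) (30.9503, 0) (56, 0) (56, 22) (0, 22)]  |A|=1025.9838
3. ⊥bis P4·P1 via (27.055,9.195): [(0, 13.3127) (26.841, 1.7675) (27.4239, 22) (0, 22)]  |A|=394.0146
4. ⊥bis P4·P2 via (8.73,8.23): [(8.4294, 9.6869) (26.841, 1.7675) (27.4239, 22) (5.8893, 22)]  |A|=321.1426
5. ⊥bis P4·P3 via (18.76,13.205): [(8.4294, 9.6869) (26.841, 1.7675) (26.9341, 4.9975) (10.0008, 22) (5.8893, 22)]  |A|=173.0246
6. canonical 5-gon: [(8.4294, 9.6869) (26.841, 1.7675) (26.9341, 4.9975) (10.0008, 22) (5.8893, 22)]
7. shoelace: 173.0246

Area of P4's cell: 173.0246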